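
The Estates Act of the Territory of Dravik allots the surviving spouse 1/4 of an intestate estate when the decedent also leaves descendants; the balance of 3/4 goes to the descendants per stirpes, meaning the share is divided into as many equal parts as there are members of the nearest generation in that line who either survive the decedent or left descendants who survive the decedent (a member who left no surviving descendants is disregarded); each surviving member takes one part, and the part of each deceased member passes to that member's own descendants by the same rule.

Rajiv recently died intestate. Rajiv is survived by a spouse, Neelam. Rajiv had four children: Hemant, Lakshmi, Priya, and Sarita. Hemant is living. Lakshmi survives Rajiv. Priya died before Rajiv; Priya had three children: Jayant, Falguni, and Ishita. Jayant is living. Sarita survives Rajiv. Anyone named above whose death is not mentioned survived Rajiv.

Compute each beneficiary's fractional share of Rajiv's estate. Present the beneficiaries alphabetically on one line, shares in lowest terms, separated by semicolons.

Falguni 1/16; Hemant 3/16; Ishita 1/16; Jayant 1/16; Lakshmi 3/16; Neelam 1/4; Sarita 3/16

Neelam, as surviving spouse, takes 1/4.
The remaining 3/4 passes to Rajiv's descendants per stirpes.
The 3/4 is divided into 4 equal shares of 3/16 among Hemant, Lakshmi, Priya, Sarita.
Hemant is living and takes 3/16.
Lakshmi is living and takes 3/16.
Priya predeceased; the 3/16 allotted to Priya's branch passes to Priya's issue by representation.
The 3/16 is divided into 3 equal shares of 1/16 among Jayant, Falguni, Ishita.
Jayant is living and takes 1/16.
Falguni is living and takes 1/16.
Ishita is living and takes 1/16.
Sarita is living and takes 3/16.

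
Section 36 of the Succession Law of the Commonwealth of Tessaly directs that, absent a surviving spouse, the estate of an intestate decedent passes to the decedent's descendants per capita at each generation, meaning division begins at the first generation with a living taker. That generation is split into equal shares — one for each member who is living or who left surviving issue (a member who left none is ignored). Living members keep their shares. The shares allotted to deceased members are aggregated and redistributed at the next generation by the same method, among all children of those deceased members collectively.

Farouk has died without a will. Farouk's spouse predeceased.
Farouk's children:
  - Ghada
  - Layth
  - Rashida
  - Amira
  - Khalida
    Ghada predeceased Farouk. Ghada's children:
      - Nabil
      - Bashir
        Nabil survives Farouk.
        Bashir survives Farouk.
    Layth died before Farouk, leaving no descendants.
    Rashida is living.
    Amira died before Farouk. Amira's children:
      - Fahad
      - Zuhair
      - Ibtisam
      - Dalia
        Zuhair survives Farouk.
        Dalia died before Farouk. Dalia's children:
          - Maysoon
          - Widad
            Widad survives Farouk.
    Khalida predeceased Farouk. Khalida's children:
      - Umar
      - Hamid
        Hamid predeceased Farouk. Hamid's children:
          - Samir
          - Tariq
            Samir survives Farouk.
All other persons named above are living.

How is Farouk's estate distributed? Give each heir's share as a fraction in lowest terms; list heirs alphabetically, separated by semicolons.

Bashir 3/32; Fahad 3/32; Ibtisam 3/32; Maysoon 3/64; Nabil 3/32; Rashida 1/4; Samir 3/64; Tariq 3/64; Umar 3/32; Widad 3/64; Zuhair 3/32

There is no surviving spouse, so the entire estate passes to Farouk's descendants per capita at each generation.
At generation 1 (Ghada, Rashida, Amira, Khalida) there are 4 shares of (1)/4 = 1/4 each.
Living: Rashida — each takes 1/4.
Deceased: Ghada, Amira, and Khalida. Their combined 3/4 is pooled and carried to generation 2.
At generation 2 (Nabil, Bashir, Fahad, Zuhair, Ibtisam, Dalia, Umar, Hamid) there are 8 shares of (3/4)/8 = 3/32 each.
Living: Nabil, Bashir, Fahad, Zuhair, Ibtisam, and Umar — each takes 3/32.
Deceased: Dalia and Hamid. Their combined 3/16 is pooled and carried to generation 3.
At generation 3 (Maysoon, Widad, Samir, Tariq) there are 4 shares of (3/16)/4 = 3/64 each.
Living: Maysoon, Widad, Samir, and Tariq — each takes 3/64.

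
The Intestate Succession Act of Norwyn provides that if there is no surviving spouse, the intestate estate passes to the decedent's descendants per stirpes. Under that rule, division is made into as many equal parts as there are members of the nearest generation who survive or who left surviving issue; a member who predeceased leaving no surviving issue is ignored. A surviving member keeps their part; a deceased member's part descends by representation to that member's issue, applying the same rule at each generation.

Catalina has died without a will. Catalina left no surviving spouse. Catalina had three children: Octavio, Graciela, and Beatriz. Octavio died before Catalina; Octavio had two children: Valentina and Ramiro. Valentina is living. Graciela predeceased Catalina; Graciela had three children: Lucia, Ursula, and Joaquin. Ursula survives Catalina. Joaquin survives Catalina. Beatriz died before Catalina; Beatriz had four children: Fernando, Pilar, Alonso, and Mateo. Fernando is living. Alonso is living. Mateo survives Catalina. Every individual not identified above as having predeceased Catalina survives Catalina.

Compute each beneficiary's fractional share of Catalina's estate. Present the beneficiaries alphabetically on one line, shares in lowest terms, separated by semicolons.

Alonso 1/12; Fernando 1/12; Joaquin 1/9; Lucia 1/9; Mateo 1/12; Pilar 1/12; Ramiro 1/6; Ursula 1/9; Valentina 1/6

There is no surviving spouse, so the entire estate passes to Catalina's descendants per stirpes.
The estate is divided into 3 equal shares of 1/3 among Octavio, Graciela, Beatriz.
Octavio predeceased; the 1/3 allotted to Octavio's branch passes to Octavio's issue by representation.
The 1/3 is divided into 2 equal shares of 1/6 among Valentina, Ramiro.
Valentina is living and takes 1/6.
Ramiro is living and takes 1/6.
Graciela predeceased; the 1/3 allotted to Graciela's branch passes to Graciela's issue by representation.
The 1/3 is divided into 3 equal shares of 1/9 among Lucia, Ursula, Joaquin.
Lucia is living and takes 1/9.
Ursula is living and takes 1/9.
Joaquin is living and takes 1/9.
Beatriz predeceased; the 1/3 allotted to Beatriz's branch passes to Beatriz's issue by representation.
The 1/3 is divided into 4 equal shares of 1/12 among Fernando, Pilar, Alonso, Mateo.
Fernando is living and takes 1/12.
Pilar is living and takes 1/12.
Alonso is living and takes 1/12.
Mateo is living and takes 1/12.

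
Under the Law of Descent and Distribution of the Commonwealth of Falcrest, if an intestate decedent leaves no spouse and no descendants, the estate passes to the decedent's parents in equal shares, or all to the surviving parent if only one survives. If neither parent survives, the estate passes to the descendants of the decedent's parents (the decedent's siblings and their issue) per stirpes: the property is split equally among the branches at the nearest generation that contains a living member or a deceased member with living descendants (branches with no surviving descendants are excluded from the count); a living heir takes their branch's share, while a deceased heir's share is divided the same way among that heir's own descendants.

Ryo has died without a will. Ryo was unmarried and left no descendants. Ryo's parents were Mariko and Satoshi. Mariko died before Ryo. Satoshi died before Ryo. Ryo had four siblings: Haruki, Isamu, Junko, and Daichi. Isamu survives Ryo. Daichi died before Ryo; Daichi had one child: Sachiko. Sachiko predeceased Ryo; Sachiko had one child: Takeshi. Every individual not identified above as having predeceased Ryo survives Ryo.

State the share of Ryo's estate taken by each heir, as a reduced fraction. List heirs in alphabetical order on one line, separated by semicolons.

Neither parent survives and there are no descendants, so the estate passes to Ryo's siblings and their issue per stirpes.
The estate is divided into 4 equal shares of 1/4 among Haruki, Isamu, Junko, Daichi.
Haruki is living and takes 1/4.
Isamu is living and takes 1/4.
Junko is living and takes 1/4.
Daichi predeceased; the 1/4 allotted to Daichi's branch passes to Daichi's issue by representation.
Sachiko's line is the sole branch at this level, so the full 1/4 passes to Sachiko's issue by representation.
Takeshi is the sole taker at this level and receives the full 1/4.

Haruki 1/4; Isamu 1/4; Junko 1/4; Takeshi 1/4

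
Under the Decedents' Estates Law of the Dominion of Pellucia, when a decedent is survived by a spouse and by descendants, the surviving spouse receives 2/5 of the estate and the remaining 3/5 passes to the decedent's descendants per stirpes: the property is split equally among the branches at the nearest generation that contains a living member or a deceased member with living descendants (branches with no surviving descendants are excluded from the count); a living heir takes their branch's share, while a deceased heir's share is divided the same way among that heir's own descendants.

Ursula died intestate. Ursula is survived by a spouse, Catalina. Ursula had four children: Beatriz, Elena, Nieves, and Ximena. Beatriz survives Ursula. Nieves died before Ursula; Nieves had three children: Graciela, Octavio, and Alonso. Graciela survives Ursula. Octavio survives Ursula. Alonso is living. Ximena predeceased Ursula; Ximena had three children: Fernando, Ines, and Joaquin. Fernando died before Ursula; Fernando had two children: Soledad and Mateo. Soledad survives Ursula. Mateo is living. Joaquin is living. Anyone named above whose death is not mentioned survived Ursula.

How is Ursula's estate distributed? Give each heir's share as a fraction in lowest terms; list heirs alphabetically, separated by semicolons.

Catalina, as surviving spouse, takes 2/5.
The remaining 3/5 passes to Ursula's descendants per stirpes.
The 3/5 is divided into 4 equal shares of 3/20 among Beatriz, Elena, Nieves, Ximena.
Beatriz is living and takes 3/20.
Elena is living and takes 3/20.
Nieves predeceased; the 3/20 allotted to Nieves's branch passes to Nieves's issue by representation.
The 3/20 is divided into 3 equal shares of 1/20 among Graciela, Octavio, Alonso.
Graciela is living and takes 1/20.
Octavio is living and takes 1/20.
Alonso is living and takes 1/20.
Ximena predeceased; the 3/20 allotted to Ximena's branch passes to Ximena's issue by representation.
The 3/20 is divided into 3 equal shares of 1/20 among Fernando, Ines, Joaquin.
Fernando predeceased; the 1/20 allotted to Fernando's branch passes to Fernando's issue by representation.
The 1/20 is divided into 2 equal shares of 1/40 among Soledad, Mateo.
Soledad is living and takes 1/40.
Mateo is living and takes 1/40.
Ines is living and takes 1/20.
Joaquin is living and takes 1/20.

Alonso 1/20; Beatriz 3/20; Catalina 2/5; Elena 3/20; Graciela 1/20; Ines 1/20; Joaquin 1/20; Mateo 1/40; Octavio 1/20; Soledad 1/40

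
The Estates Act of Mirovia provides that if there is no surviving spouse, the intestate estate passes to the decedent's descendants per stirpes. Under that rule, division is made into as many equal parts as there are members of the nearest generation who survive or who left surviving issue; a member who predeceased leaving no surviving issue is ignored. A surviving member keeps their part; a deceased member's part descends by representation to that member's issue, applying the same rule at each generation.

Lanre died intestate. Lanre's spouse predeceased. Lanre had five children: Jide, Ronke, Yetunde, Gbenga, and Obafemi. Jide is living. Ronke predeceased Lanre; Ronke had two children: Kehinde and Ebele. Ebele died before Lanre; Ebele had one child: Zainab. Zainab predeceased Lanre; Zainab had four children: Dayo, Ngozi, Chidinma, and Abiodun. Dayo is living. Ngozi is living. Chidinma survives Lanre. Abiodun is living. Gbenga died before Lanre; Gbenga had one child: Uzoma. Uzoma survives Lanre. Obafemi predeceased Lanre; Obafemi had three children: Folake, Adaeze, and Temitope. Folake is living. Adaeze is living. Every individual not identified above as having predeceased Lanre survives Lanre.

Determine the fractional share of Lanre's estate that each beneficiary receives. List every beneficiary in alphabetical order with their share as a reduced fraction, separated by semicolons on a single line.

Abiodun 1/40; Adaeze 1/15; Chidinma 1/40; Dayo 1/40; Folake 1/15; Jide 1/5; Kehinde 1/10; Ngozi 1/40; Temitope 1/15; Uzoma 1/5; Yetunde 1/5

There is no surviving spouse, so the entire estate passes to Lanre's descendants per stirpes.
The estate is divided into 5 equal shares of 1/5 among Jide, Ronke, Yetunde, Gbenga, Obafemi.
Jide is living and takes 1/5.
Ronke predeceased; the 1/5 allotted to Ronke's branch passes to Ronke's issue by representation.
The 1/5 is divided into 2 equal shares of 1/10 among Kehinde, Ebele.
Kehinde is living and takes 1/10.
Ebele predeceased; the 1/10 allotted to Ebele's branch passes to Ebele's issue by representation.
Zainab's line is the sole branch at this level, so the full 1/10 passes to Zainab's issue by representation.
The 1/10 is divided into 4 equal shares of 1/40 among Dayo, Ngozi, Chidinma, Abiodun.
Dayo is living and takes 1/40.
Ngozi is living and takes 1/40.
Chidinma is living and takes 1/40.
Abiodun is living and takes 1/40.
Yetunde is living and takes 1/5.
Gbenga predeceased; the 1/5 allotted to Gbenga's branch passes to Gbenga's issue by representation.
Uzoma is the sole taker at this level and receives the full 1/5.
Obafemi predeceased; the 1/5 allotted to Obafemi's branch passes to Obafemi's issue by representation.
The 1/5 is divided into 3 equal shares of 1/15 among Folake, Adaeze, Temitope.
Folake is living and takes 1/15.
Adaeze is living and takes 1/15.
Temitope is living and takes 1/15.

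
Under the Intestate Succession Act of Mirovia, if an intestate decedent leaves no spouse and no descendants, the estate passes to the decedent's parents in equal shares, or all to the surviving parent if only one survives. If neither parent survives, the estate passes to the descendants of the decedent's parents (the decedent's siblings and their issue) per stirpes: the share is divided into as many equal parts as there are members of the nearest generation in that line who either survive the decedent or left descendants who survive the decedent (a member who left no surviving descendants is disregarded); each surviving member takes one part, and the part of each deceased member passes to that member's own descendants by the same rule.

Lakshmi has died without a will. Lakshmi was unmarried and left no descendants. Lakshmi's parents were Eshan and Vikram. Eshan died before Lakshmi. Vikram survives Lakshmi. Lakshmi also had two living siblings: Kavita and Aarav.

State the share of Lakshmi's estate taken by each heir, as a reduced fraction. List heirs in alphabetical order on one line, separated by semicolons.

Only one parent, Vikram, survives, so Vikram takes the entire estate. The siblings take nothing because a surviving parent has priority.

Vikram 1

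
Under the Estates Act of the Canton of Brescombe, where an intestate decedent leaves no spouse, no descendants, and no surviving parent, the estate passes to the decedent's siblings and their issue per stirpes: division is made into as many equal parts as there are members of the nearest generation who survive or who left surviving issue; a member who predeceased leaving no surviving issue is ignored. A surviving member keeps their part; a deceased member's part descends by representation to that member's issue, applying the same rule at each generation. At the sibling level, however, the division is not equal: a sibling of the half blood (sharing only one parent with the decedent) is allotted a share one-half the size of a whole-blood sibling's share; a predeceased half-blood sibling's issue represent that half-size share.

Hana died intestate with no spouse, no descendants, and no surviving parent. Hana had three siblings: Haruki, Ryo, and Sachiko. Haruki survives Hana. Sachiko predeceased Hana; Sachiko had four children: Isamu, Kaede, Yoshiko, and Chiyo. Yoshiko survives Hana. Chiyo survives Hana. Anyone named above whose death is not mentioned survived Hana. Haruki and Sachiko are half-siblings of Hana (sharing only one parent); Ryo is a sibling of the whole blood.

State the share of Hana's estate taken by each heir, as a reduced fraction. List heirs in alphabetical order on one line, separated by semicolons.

No spouse, descendants, or parent survives, so the estate passes to Hana's siblings per stirpes.
Half-blood siblings count for one-half the weight of whole-blood siblings at the initial division.
Dividing 1 in proportion to weights (total weight 2): Haruki (weight 1/2) → 1/4; Ryo (weight 1) → 1/2; Sachiko (weight 1/2) → 1/4.
Haruki is living and takes 1/4.
Ryo is living and takes 1/2.
Sachiko predeceased; the 1/4 allotted to Sachiko's branch passes to Sachiko's issue by representation.
The 1/4 is divided into 4 equal shares of 1/16 among Isamu, Kaede, Yoshiko, Chiyo.
Isamu is living and takes 1/16.
Kaede is living and takes 1/16.
Yoshiko is living and takes 1/16.
Chiyo is living and takes 1/16.

Chiyo 1/16; Haruki 1/4; Isamu 1/16; Kaede 1/16; Ryo 1/2; Yoshiko 1/16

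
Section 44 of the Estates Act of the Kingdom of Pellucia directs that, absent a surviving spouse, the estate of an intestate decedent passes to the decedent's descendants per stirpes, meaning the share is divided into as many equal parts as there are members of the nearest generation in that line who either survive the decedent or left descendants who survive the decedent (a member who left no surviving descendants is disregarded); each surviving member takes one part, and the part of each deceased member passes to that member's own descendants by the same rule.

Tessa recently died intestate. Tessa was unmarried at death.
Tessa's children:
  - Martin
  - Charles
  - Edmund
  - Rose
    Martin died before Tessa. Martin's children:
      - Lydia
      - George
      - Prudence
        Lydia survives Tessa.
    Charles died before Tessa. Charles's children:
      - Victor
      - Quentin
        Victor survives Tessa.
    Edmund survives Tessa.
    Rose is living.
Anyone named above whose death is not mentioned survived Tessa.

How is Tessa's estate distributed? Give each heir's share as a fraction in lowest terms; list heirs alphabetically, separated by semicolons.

There is no surviving spouse, so the entire estate passes to Tessa's descendants per stirpes.
The estate is divided into 4 equal shares of 1/4 among Martin, Charles, Edmund, Rose.
Martin predeceased; the 1/4 allotted to Martin's branch passes to Martin's issue by representation.
The 1/4 is divided into 3 equal shares of 1/12 among Lydia, George, Prudence.
Lydia is living and takes 1/12.
George is living and takes 1/12.
Prudence is living and takes 1/12.
Charles predeceased; the 1/4 allotted to Charles's branch passes to Charles's issue by representation.
The 1/4 is divided into 2 equal shares of 1/8 among Victor, Quentin.
Victor is living and takes 1/8.
Quentin is living and takes 1/8.
Edmund is living and takes 1/4.
Rose is living and takes 1/4.

Edmund 1/4; George 1/12; Lydia 1/12; Prudence 1/12; Quentin 1/8; Rose 1/4; Victor 1/8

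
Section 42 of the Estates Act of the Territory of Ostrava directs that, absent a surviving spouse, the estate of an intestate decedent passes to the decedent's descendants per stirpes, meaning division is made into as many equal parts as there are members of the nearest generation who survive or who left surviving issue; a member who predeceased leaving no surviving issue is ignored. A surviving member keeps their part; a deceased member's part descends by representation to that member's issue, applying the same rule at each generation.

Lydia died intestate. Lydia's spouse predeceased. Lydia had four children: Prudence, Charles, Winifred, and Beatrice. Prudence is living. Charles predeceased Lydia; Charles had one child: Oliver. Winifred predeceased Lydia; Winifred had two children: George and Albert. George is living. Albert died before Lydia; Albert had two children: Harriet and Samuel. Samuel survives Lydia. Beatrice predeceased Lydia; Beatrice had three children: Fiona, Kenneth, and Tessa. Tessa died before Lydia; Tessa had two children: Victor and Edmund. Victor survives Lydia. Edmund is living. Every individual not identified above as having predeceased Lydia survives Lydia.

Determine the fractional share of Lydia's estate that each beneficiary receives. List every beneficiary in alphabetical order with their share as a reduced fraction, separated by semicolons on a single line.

There is no surviving spouse, so the entire estate passes to Lydia's descendants per stirpes.
The estate is divided into 4 equal shares of 1/4 among Prudence, Charles, Winifred, Beatrice.
Prudence is living and takes 1/4.
Charles predeceased; the 1/4 allotted to Charles's branch passes to Charles's issue by representation.
Oliver is the sole taker at this level and receives the full 1/4.
Winifred predeceased; the 1/4 allotted to Winifred's branch passes to Winifred's issue by representation.
The 1/4 is divided into 2 equal shares of 1/8 among George, Albert.
George is living and takes 1/8.
Albert predeceased; the 1/8 allotted to Albert's branch passes to Albert's issue by representation.
The 1/8 is divided into 2 equal shares of 1/16 among Harriet, Samuel.
Harriet is living and takes 1/16.
Samuel is living and takes 1/16.
Beatrice predeceased; the 1/4 allotted to Beatrice's branch passes to Beatrice's issue by representation.
The 1/4 is divided into 3 equal shares of 1/12 among Fiona, Kenneth, Tessa.
Fiona is living and takes 1/12.
Kenneth is living and takes 1/12.
Tessa predeceased; the 1/12 allotted to Tessa's branch passes to Tessa's issue by representation.
The 1/12 is divided into 2 equal shares of 1/24 among Victor, Edmund.
Victor is living and takes 1/24.
Edmund is living and takes 1/24.

Edmund 1/24; Fiona 1/12; George 1/8; Harriet 1/16; Kenneth 1/12; Oliver 1/4; Prudence 1/4; Samuel 1/16; Victor 1/24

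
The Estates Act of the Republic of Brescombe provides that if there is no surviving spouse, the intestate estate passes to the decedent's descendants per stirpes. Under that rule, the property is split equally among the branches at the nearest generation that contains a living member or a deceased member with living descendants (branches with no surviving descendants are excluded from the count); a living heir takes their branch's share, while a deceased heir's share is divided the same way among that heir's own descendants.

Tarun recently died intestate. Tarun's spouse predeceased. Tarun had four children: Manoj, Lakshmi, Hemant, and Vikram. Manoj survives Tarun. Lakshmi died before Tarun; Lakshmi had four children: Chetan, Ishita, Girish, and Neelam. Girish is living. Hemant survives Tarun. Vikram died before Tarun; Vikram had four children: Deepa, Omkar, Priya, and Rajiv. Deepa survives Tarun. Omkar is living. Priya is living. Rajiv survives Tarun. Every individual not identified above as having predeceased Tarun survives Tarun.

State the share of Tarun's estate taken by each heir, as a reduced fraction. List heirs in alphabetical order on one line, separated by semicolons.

Chetan 1/16; Deepa 1/16; Girish 1/16; Hemant 1/4; Ishita 1/16; Manoj 1/4; Neelam 1/16; Omkar 1/16; Priya 1/16; Rajiv 1/16

There is no surviving spouse, so the entire estate passes to Tarun's descendants per stirpes.
The estate is divided into 4 equal shares of 1/4 among Manoj, Lakshmi, Hemant, Vikram.
Manoj is living and takes 1/4.
Lakshmi predeceased; the 1/4 allotted to Lakshmi's branch passes to Lakshmi's issue by representation.
The 1/4 is divided into 4 equal shares of 1/16 among Chetan, Ishita, Girish, Neelam.
Chetan is living and takes 1/16.
Ishita is living and takes 1/16.
Girish is living and takes 1/16.
Neelam is living and takes 1/16.
Hemant is living and takes 1/4.
Vikram predeceased; the 1/4 allotted to Vikram's branch passes to Vikram's issue by representation.
The 1/4 is divided into 4 equal shares of 1/16 among Deepa, Omkar, Priya, Rajiv.
Deepa is living and takes 1/16.
Omkar is living and takes 1/16.
Priya is living and takes 1/16.
Rajiv is living and takes 1/16.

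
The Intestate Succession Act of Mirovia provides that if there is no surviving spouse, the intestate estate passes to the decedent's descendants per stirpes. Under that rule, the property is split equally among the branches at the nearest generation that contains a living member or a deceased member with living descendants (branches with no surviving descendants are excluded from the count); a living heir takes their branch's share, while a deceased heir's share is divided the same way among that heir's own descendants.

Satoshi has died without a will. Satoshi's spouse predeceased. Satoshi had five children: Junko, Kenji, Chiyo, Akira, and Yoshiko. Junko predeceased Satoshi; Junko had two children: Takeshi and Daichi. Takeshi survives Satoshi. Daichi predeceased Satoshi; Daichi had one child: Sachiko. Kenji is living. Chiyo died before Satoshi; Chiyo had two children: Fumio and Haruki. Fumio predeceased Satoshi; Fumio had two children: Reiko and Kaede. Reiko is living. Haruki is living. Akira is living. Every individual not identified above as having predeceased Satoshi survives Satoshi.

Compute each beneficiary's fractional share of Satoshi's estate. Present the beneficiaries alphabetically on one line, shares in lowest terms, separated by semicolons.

There is no surviving spouse, so the entire estate passes to Satoshi's descendants per stirpes.
The estate is divided into 5 equal shares of 1/5 among Junko, Kenji, Chiyo, Akira, Yoshiko.
Junko predeceased; the 1/5 allotted to Junko's branch passes to Junko's issue by representation.
The 1/5 is divided into 2 equal shares of 1/10 among Takeshi, Daichi.
Takeshi is living and takes 1/10.
Daichi predeceased; the 1/10 allotted to Daichi's branch passes to Daichi's issue by representation.
Sachiko is the sole taker at this level and receives the full 1/10.
Kenji is living and takes 1/5.
Chiyo predeceased; the 1/5 allotted to Chiyo's branch passes to Chiyo's issue by representation.
The 1/5 is divided into 2 equal shares of 1/10 among Fumio, Haruki.
Fumio predeceased; the 1/10 allotted to Fumio's branch passes to Fumio's issue by representation.
The 1/10 is divided into 2 equal shares of 1/20 among Reiko, Kaede.
Reiko is living and takes 1/20.
Kaede is living and takes 1/20.
Haruki is living and takes 1/10.
Akira is living and takes 1/5.
Yoshiko is living and takes 1/5.

Akira 1/5; Haruki 1/10; Kaede 1/20; Kenji 1/5; Reiko 1/20; Sachiko 1/10; Takeshi 1/10; Yoshiko 1/5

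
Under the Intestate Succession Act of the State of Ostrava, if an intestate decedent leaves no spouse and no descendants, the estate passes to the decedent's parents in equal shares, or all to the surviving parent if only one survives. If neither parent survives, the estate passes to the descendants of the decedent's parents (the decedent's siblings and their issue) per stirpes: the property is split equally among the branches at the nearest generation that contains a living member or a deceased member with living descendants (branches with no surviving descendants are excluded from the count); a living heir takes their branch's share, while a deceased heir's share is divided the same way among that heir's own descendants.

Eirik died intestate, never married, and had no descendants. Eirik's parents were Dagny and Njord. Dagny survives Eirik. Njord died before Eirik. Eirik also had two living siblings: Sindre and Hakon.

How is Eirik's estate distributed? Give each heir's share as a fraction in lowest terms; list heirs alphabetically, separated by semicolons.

Dagny 1

Only one parent, Dagny, survives, so Dagny takes the entire estate. The siblings take nothing because a surviving parent has priority.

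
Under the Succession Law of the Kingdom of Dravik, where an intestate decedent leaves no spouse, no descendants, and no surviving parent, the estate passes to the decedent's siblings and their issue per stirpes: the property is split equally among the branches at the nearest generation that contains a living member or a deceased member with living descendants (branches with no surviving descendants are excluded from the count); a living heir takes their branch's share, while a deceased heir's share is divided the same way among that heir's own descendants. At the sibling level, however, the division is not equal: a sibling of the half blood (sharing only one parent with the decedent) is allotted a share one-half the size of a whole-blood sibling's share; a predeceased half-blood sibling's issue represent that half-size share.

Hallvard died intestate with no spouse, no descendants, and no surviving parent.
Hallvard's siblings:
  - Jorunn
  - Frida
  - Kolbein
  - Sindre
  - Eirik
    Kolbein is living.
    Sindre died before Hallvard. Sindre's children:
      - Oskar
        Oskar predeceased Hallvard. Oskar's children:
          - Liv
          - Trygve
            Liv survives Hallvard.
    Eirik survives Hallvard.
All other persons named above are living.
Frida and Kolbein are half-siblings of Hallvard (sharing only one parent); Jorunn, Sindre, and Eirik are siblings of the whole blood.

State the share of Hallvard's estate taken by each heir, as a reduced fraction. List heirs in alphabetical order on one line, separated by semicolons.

Eirik 1/4; Frida 1/8; Jorunn 1/4; Kolbein 1/8; Liv 1/8; Trygve 1/8

No spouse, descendants, or parent survives, so the estate passes to Hallvard's siblings per stirpes.
Half-blood siblings count for one-half the weight of whole-blood siblings at the initial division.
Dividing 1 in proportion to weights (total weight 4): Jorunn (weight 1) → 1/4; Frida (weight 1/2) → 1/8; Kolbein (weight 1/2) → 1/8; Sindre (weight 1) → 1/4; Eirik (weight 1) → 1/4.
Jorunn is living and takes 1/4.
Frida is living and takes 1/8.
Kolbein is living and takes 1/8.
Sindre predeceased; the 1/4 allotted to Sindre's branch passes to Sindre's issue by representation.
Oskar's line is the sole branch at this level, so the full 1/4 passes to Oskar's issue by representation.
The 1/4 is divided into 2 equal shares of 1/8 among Liv, Trygve.
Liv is living and takes 1/8.
Trygve is living and takes 1/8.
Eirik is living and takes 1/4.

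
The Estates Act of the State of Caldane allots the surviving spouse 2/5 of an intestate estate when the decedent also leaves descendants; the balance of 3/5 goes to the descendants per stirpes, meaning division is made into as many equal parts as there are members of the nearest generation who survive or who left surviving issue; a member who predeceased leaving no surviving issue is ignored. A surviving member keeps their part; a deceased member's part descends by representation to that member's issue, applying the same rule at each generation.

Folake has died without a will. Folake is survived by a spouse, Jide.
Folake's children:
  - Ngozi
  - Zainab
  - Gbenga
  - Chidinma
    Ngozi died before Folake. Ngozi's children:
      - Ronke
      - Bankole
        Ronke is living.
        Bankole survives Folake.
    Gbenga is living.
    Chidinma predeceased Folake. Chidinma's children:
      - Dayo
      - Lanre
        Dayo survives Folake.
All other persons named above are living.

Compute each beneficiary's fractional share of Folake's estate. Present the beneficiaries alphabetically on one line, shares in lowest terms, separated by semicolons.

Jide, as surviving spouse, takes 2/5.
The remaining 3/5 passes to Folake's descendants per stirpes.
The 3/5 is divided into 4 equal shares of 3/20 among Ngozi, Zainab, Gbenga, Chidinma.
Ngozi predeceased; the 3/20 allotted to Ngozi's branch passes to Ngozi's issue by representation.
The 3/20 is divided into 2 equal shares of 3/40 among Ronke, Bankole.
Ronke is living and takes 3/40.
Bankole is living and takes 3/40.
Zainab is living and takes 3/20.
Gbenga is living and takes 3/20.
Chidinma predeceased; the 3/20 allotted to Chidinma's branch passes to Chidinma's issue by representation.
The 3/20 is divided into 2 equal shares of 3/40 among Dayo, Lanre.
Dayo is living and takes 3/40.
Lanre is living and takes 3/40.

Bankole 3/40; Dayo 3/40; Gbenga 3/20; Jide 2/5; Lanre 3/40; Ronke 3/40; Zainab 3/20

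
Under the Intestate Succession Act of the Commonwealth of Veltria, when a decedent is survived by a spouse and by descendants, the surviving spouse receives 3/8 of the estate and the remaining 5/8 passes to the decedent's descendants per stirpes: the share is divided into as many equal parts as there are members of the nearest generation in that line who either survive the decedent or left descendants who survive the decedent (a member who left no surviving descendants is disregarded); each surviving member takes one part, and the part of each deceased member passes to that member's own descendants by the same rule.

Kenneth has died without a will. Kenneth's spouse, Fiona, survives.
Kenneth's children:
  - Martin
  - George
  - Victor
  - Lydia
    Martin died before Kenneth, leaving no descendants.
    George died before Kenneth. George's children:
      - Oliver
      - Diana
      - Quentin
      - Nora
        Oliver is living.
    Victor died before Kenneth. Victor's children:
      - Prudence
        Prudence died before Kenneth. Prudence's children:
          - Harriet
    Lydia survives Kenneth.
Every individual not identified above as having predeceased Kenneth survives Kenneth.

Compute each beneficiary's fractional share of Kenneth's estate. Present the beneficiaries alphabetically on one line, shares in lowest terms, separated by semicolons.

Diana 5/96; Fiona 3/8; Harriet 5/24; Lydia 5/24; Nora 5/96; Oliver 5/96; Quentin 5/96

Fiona, as surviving spouse, takes 3/8.
The remaining 5/8 passes to Kenneth's descendants per stirpes.
Martin left no surviving issue, so that branch lapses and is disregarded.
The 5/8 is divided into 3 equal shares of 5/24 among George, Victor, Lydia.
George predeceased; the 5/24 allotted to George's branch passes to George's issue by representation.
The 5/24 is divided into 4 equal shares of 5/96 among Oliver, Diana, Quentin, Nora.
Oliver is living and takes 5/96.
Diana is living and takes 5/96.
Quentin is living and takes 5/96.
Nora is living and takes 5/96.
Victor predeceased; the 5/24 allotted to Victor's branch passes to Victor's issue by representation.
Prudence's line is the sole branch at this level, so the full 5/24 passes to Prudence's issue by representation.
Harriet is the sole taker at this level and receives the full 5/24.
Lydia is living and takes 5/24.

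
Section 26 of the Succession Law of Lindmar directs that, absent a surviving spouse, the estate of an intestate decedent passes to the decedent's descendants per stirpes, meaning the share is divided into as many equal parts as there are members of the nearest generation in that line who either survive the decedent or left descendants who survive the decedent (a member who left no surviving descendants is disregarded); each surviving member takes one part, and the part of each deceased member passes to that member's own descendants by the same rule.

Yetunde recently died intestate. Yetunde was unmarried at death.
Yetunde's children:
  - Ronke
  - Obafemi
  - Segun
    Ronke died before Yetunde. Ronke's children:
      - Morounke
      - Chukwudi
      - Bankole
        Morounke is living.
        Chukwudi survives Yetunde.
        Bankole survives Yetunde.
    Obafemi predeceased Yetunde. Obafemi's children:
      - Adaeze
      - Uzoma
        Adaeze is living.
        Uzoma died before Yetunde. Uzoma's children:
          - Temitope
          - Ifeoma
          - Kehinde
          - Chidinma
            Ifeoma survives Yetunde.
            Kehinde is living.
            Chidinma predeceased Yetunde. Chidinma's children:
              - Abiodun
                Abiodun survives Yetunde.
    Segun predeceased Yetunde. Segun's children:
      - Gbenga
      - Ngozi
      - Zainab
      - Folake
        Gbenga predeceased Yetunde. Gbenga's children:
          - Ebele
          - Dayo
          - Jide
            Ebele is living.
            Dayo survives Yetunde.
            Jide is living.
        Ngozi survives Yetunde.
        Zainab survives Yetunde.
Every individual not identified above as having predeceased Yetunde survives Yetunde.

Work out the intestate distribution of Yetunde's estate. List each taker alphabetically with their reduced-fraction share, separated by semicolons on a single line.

There is no surviving spouse, so the entire estate passes to Yetunde's descendants per stirpes.
The estate is divided into 3 equal shares of 1/3 among Ronke, Obafemi, Segun.
Ronke predeceased; the 1/3 allotted to Ronke's branch passes to Ronke's issue by representation.
The 1/3 is divided into 3 equal shares of 1/9 among Morounke, Chukwudi, Bankole.
Morounke is living and takes 1/9.
Chukwudi is living and takes 1/9.
Bankole is living and takes 1/9.
Obafemi predeceased; the 1/3 allotted to Obafemi's branch passes to Obafemi's issue by representation.
The 1/3 is divided into 2 equal shares of 1/6 among Adaeze, Uzoma.
Adaeze is living and takes 1/6.
Uzoma predeceased; the 1/6 allotted to Uzoma's branch passes to Uzoma's issue by representation.
The 1/6 is divided into 4 equal shares of 1/24 among Temitope, Ifeoma, Kehinde, Chidinma.
Temitope is living and takes 1/24.
Ifeoma is living and takes 1/24.
Kehinde is living and takes 1/24.
Chidinma predeceased; the 1/24 allotted to Chidinma's branch passes to Chidinma's issue by representation.
Abiodun is the sole taker at this level and receives the full 1/24.
Segun predeceased; the 1/3 allotted to Segun's branch passes to Segun's issue by representation.
The 1/3 is divided into 4 equal shares of 1/12 among Gbenga, Ngozi, Zainab, Folake.
Gbenga predeceased; the 1/12 allotted to Gbenga's branch passes to Gbenga's issue by representation.
The 1/12 is divided into 3 equal shares of 1/36 among Ebele, Dayo, Jide.
Ebele is living and takes 1/36.
Dayo is living and takes 1/36.
Jide is living and takes 1/36.
Ngozi is living and takes 1/12.
Zainab is living and takes 1/12.
Folake is living and takes 1/12.

Abiodun 1/24; Adaeze 1/6; Bankole 1/9; Chukwudi 1/9; Dayo 1/36; Ebele 1/36; Folake 1/12; Ifeoma 1/24; Jide 1/36; Kehinde 1/24; Morounke 1/9; Ngozi 1/12; Temitope 1/24; Zainab 1/12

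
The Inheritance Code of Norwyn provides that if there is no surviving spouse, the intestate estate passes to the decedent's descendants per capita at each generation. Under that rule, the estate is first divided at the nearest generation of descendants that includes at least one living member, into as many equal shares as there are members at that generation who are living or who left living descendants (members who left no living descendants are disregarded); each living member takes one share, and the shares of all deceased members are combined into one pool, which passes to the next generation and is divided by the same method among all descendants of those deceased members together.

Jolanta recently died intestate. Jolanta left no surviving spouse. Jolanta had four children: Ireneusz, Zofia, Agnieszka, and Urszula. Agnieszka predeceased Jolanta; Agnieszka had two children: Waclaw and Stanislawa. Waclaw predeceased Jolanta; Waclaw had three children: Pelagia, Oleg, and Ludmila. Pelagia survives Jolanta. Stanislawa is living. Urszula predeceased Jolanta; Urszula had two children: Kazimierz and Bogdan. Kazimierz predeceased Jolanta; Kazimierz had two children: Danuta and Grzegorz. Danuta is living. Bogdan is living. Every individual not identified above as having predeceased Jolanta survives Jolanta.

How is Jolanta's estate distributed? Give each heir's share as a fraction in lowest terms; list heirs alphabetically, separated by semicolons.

Bogdan 1/8; Danuta 1/20; Grzegorz 1/20; Ireneusz 1/4; Ludmila 1/20; Oleg 1/20; Pelagia 1/20; Stanislawa 1/8; Zofia 1/4

There is no surviving spouse, so the entire estate passes to Jolanta's descendants per capita at each generation.
At generation 1 (Ireneusz, Zofia, Agnieszka, Urszula) there are 4 shares of (1)/4 = 1/4 each.
Living: Ireneusz and Zofia — each takes 1/4.
Deceased: Agnieszka and Urszula. Their combined 1/2 is pooled and carried to generation 2.
At generation 2 (Waclaw, Stanislawa, Kazimierz, Bogdan) there are 4 shares of (1/2)/4 = 1/8 each.
Living: Stanislawa and Bogdan — each takes 1/8.
Deceased: Waclaw and Kazimierz. Their combined 1/4 is pooled and carried to generation 3.
At generation 3 (Pelagia, Oleg, Ludmila, Danuta, Grzegorz) there are 5 shares of (1/4)/5 = 1/20 each.
Living: Pelagia, Oleg, Ludmila, Danuta, and Grzegorz — each takes 1/20.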